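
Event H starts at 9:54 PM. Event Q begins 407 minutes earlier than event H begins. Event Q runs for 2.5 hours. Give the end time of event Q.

5:37 PM

Event Q starts at 9:54 PM − 407 min = 3:07 PM.
Event Q ends at 3:07 PM + 150 min = 5:37 PM.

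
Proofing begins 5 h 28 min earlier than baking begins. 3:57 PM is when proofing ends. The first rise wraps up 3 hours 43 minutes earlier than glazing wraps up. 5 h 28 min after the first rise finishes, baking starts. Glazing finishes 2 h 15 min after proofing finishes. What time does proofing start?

Glazing ends at 3:57 PM + 135 min = 6:12 PM.
The first rise ends at 6:12 PM − 223 min = 2:29 PM.
Baking starts at 2:29 PM + 328 min = 7:57 PM.
Proofing starts at 7:57 PM − 328 min = 2:29 PM.

2:29 PM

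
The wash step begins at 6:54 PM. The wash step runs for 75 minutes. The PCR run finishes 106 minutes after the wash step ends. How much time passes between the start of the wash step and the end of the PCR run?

The wash step ends at 6:54 PM + 75 min = 8:09 PM.
The PCR run ends at 8:09 PM + 106 min = 9:55 PM.
From 6:54 PM to 9:55 PM is 3 h 1 min.

3 h 1 min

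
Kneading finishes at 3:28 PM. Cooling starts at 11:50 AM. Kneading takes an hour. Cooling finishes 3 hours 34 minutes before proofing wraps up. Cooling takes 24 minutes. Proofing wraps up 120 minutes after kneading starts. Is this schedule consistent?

Kneading starts at 3:28 PM − 60 min = 2:28 PM.
Proofing ends at 2:28 PM + 120 min = 4:28 PM.
Cooling ends at 4:28 PM − 214 min = 12:54 PM.
Cooling starts at 12:54 PM − 24 min = 12:30 PM.
But cooling is also said to start at 11:50 AM — a 40-minute conflict.

No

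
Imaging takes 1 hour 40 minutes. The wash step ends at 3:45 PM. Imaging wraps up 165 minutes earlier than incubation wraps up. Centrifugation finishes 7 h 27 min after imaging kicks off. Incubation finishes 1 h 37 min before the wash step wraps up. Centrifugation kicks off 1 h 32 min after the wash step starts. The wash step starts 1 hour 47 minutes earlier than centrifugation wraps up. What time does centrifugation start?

4:55 PM

Incubation ends at 3:45 PM − 97 min = 2:08 PM.
Imaging ends at 2:08 PM − 165 min = 11:23 AM.
Imaging starts at 11:23 AM − 100 min = 9:43 AM.
Centrifugation ends at 9:43 AM + 447 min = 5:10 PM.
The wash step starts at 5:10 PM − 107 min = 3:23 PM.
Centrifugation starts at 3:23 PM + 92 min = 4:55 PM.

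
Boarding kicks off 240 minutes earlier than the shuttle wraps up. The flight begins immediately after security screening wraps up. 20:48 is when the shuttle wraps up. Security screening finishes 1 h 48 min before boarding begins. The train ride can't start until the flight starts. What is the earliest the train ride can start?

15:00

Boarding starts at 20:48 − 240 min = 16:48.
Security screening ends at 16:48 − 108 min = 15:00.
So the flight starts at 15:00.
The train ride is bounded by the flight, so the earliest it can start is 15:00.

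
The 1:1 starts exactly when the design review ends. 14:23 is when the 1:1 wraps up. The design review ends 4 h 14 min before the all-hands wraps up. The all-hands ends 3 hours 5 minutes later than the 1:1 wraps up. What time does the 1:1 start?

13:14

The all-hands ends at 14:23 + 185 min = 17:28.
The design review ends at 17:28 − 254 min = 13:14.
So the 1:1 starts at 13:14.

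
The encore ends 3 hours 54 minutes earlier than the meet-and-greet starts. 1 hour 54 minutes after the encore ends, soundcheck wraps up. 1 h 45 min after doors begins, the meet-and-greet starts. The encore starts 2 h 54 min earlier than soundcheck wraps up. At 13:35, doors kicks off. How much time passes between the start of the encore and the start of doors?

The meet-and-greet starts at 13:35 + 105 min = 15:20.
The encore ends at 15:20 − 234 min = 11:26.
Soundcheck ends at 11:26 + 114 min = 13:20.
The encore starts at 13:20 − 174 min = 10:26.
From 10:26 to 13:35 is 189 minutes.

189 minutes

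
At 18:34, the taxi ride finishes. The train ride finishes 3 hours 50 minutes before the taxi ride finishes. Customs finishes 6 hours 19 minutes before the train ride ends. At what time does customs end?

The train ride ends at 18:34 − 230 min = 14:44.
Customs ends at 14:44 − 379 min = 08:25.

08:25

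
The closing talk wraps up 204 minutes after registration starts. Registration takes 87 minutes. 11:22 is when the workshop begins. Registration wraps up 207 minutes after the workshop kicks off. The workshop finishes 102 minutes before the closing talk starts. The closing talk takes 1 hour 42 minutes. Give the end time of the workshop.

13:22

Registration ends at 11:22 + 207 min = 14:49.
Registration starts at 14:49 − 87 min = 13:22.
The closing talk ends at 13:22 + 204 min = 16:46.
The closing talk starts at 16:46 − 102 min = 15:04.
The workshop ends at 15:04 − 102 min = 13:22.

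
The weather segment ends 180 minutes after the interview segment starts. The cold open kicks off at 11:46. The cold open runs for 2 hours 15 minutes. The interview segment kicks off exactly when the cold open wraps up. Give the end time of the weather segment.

The cold open ends at 11:46 + 135 min = 14:01.
So the interview segment starts at 14:01.
The weather segment ends at 14:01 + 180 min = 17:01.

17:01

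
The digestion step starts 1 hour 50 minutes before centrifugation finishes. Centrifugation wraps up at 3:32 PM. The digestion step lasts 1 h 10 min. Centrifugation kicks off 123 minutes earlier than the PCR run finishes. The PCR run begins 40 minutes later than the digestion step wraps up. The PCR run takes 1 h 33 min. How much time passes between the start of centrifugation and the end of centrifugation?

The digestion step starts at 3:32 PM − 110 min = 1:42 PM.
The digestion step ends at 1:42 PM + 70 min = 2:52 PM.
The PCR run starts at 2:52 PM + 40 min = 3:32 PM.
The PCR run ends at 3:32 PM + 93 min = 5:05 PM.
Centrifugation starts at 5:05 PM − 123 min = 3:02 PM.
From 3:02 PM to 3:32 PM is half an hour.

half an hour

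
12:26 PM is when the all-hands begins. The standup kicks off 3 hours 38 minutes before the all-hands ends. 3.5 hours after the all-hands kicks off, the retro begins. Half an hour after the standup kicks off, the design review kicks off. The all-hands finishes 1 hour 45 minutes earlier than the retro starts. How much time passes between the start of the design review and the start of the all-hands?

83 minutes

The retro starts at 12:26 PM + 210 min = 3:56 PM.
The all-hands ends at 3:56 PM − 105 min = 2:11 PM.
The standup starts at 2:11 PM − 218 min = 10:33 AM.
The design review starts at 10:33 AM + 30 min = 11:03 AM.
From 11:03 AM to 12:26 PM is 83 minutes.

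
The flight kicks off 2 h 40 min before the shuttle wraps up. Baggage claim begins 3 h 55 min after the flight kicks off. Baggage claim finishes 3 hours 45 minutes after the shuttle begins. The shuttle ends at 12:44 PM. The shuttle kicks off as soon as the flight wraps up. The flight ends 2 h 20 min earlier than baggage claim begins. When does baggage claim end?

3:24 PM

The flight starts at 12:44 PM − 160 min = 10:04 AM.
Baggage claim starts at 10:04 AM + 235 min = 1:59 PM.
The flight ends at 1:59 PM − 140 min = 11:39 AM.
So the shuttle starts at 11:39 AM.
Baggage claim ends at 11:39 AM + 225 min = 3:24 PM.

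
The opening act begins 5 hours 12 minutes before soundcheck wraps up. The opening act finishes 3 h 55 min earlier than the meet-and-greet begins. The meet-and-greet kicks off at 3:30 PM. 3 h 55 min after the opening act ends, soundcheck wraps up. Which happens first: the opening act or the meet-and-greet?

The opening act ends at 3:30 PM − 235 min = 11:35 AM.
Soundcheck ends at 11:35 AM + 235 min = 3:30 PM.
The opening act starts at 3:30 PM − 312 min = 10:18 AM.
The opening act starts at 10:18 AM and the meet-and-greet starts at 3:30 PM, so the opening act is first.

the opening act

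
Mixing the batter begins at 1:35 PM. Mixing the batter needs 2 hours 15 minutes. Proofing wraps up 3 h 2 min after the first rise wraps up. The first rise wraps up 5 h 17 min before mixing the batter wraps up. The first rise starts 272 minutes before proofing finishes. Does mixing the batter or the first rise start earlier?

the first rise

Mixing the batter ends at 1:35 PM + 135 min = 3:50 PM.
The first rise ends at 3:50 PM − 317 min = 10:33 AM.
Proofing ends at 10:33 AM + 182 min = 1:35 PM.
The first rise starts at 1:35 PM − 272 min = 9:03 AM.
Mixing the batter starts at 1:35 PM and the first rise starts at 9:03 AM, so the first rise is first.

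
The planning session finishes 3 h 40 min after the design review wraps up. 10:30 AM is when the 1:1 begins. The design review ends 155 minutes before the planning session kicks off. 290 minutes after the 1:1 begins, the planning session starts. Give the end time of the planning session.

The planning session starts at 10:30 AM + 290 min = 3:20 PM.
The design review ends at 3:20 PM − 155 min = 12:45 PM.
The planning session ends at 12:45 PM + 220 min = 4:25 PM.

4:25 PM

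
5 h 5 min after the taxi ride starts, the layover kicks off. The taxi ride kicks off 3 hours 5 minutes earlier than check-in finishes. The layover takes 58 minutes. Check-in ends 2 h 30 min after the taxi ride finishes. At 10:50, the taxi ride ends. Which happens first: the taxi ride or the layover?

Check-in ends at 10:50 + 150 min = 13:20.
The taxi ride starts at 13:20 − 185 min = 10:15.
The layover starts at 10:15 + 305 min = 15:20.
The taxi ride starts at 10:15 and the layover starts at 15:20, so the taxi ride is first.

the taxi ride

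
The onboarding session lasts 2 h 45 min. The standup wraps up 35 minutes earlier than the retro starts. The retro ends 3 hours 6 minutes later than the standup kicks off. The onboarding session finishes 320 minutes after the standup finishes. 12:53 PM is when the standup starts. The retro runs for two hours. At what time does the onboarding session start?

The retro ends at 12:53 PM + 186 min = 3:59 PM.
The retro starts at 3:59 PM − 120 min = 1:59 PM.
The standup ends at 1:59 PM − 35 min = 1:24 PM.
The onboarding session ends at 1:24 PM + 320 min = 6:44 PM.
The onboarding session starts at 6:44 PM − 165 min = 3:59 PM.

3:59 PM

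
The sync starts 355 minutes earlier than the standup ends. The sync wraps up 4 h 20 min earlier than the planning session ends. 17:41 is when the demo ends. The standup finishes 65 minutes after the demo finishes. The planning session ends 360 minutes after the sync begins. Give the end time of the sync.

14:31

The standup ends at 17:41 + 65 min = 18:46.
The sync starts at 18:46 − 355 min = 12:51.
The planning session ends at 12:51 + 360 min = 18:51.
The sync ends at 18:51 − 260 min = 14:31.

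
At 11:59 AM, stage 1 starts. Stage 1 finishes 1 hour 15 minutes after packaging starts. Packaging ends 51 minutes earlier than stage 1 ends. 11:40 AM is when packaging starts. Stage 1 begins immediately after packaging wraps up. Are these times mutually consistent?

No

Stage 1 ends at 11:40 AM + 75 min = 12:55 PM.
Packaging ends at 12:55 PM − 51 min = 12:04 PM.
So stage 1 starts at 12:04 PM.
But stage 1 is also said to start at 11:59 AM — a 5-minute conflict.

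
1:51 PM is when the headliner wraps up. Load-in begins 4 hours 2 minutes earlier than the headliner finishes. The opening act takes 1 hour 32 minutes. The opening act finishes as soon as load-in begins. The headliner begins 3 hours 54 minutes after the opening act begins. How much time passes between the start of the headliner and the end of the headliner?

Load-in starts at 1:51 PM − 242 min = 9:49 AM.
So the opening act ends at 9:49 AM.
The opening act starts at 9:49 AM − 92 min = 8:17 AM.
The headliner starts at 8:17 AM + 234 min = 12:11 PM.
From 12:11 PM to 1:51 PM is 1 hour 40 minutes.

1 hour 40 minutes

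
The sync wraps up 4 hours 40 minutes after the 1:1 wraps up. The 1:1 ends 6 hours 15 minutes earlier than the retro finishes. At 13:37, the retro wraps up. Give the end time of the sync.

12:02

The 1:1 ends at 13:37 − 375 min = 07:22.
The sync ends at 07:22 + 280 min = 12:02.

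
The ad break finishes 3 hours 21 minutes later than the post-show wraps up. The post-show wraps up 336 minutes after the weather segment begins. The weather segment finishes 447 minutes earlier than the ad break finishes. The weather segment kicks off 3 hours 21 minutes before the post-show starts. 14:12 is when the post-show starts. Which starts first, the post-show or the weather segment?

the weather segment

The weather segment starts at 14:12 − 201 min = 10:51.
The post-show starts at 14:12 and the weather segment starts at 10:51, so the weather segment is first.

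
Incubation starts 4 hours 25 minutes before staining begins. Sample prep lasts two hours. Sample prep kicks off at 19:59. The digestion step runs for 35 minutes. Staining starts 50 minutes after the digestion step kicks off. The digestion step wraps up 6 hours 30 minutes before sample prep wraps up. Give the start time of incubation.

Sample prep ends at 19:59 + 120 min = 21:59.
The digestion step ends at 21:59 − 390 min = 15:29.
The digestion step starts at 15:29 − 35 min = 14:54.
Staining starts at 14:54 + 50 min = 15:44.
Incubation starts at 15:44 − 265 min = 11:19.

11:19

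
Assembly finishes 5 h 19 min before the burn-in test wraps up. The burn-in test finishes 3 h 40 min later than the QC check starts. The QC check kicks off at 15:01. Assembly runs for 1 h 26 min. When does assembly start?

11:56

The burn-in test ends at 15:01 + 220 min = 18:41.
Assembly ends at 18:41 − 319 min = 13:22.
Assembly starts at 13:22 − 86 min = 11:56.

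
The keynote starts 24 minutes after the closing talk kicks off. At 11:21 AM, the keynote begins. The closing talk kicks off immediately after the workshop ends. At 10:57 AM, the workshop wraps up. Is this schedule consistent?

The closing talk starts at 10:57 AM.
The keynote starts at 10:57 AM + 24 min = 11:21 AM.
That matches the stated 11:21 AM, so the schedule is consistent.

Yes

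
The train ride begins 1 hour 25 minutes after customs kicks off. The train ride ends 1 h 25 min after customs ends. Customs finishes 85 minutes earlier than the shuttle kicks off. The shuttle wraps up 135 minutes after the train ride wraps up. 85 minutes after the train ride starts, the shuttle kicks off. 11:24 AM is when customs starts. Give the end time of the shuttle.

The train ride starts at 11:24 AM + 85 min = 12:49 PM.
The shuttle starts at 12:49 PM + 85 min = 2:14 PM.
Customs ends at 2:14 PM − 85 min = 12:49 PM.
The train ride ends at 12:49 PM + 85 min = 2:14 PM.
The shuttle ends at 2:14 PM + 135 min = 4:29 PM.

4:29 PM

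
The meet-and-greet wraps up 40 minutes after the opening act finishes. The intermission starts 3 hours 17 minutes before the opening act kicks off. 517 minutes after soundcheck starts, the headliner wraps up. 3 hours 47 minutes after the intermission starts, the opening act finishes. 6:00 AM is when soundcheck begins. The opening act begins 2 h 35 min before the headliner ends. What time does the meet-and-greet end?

1:12 PM

The headliner ends at 6:00 AM + 517 min = 2:37 PM.
The opening act starts at 2:37 PM − 155 min = 12:02 PM.
The intermission starts at 12:02 PM − 197 min = 8:45 AM.
The opening act ends at 8:45 AM + 227 min = 12:32 PM.
The meet-and-greet ends at 12:32 PM + 40 min = 1:12 PM.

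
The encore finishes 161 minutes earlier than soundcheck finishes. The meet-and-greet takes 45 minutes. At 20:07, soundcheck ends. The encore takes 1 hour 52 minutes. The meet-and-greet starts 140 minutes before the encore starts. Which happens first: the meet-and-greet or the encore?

the meet-and-greet

The encore ends at 20:07 − 161 min = 17:26.
The encore starts at 17:26 − 112 min = 15:34.
The meet-and-greet starts at 15:34 − 140 min = 13:14.
The meet-and-greet starts at 13:14 and the encore starts at 15:34, so the meet-and-greet is first.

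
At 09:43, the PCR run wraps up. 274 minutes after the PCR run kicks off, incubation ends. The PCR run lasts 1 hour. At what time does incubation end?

The PCR run starts at 09:43 − 60 min = 08:43.
Incubation ends at 08:43 + 274 min = 13:17.

13:17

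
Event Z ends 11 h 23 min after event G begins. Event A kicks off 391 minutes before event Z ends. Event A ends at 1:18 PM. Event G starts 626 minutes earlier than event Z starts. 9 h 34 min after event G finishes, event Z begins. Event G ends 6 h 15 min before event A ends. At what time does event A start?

Event G ends at 1:18 PM − 375 min = 7:03 AM.
Event Z starts at 7:03 AM + 574 min = 4:37 PM.
Event G starts at 4:37 PM − 626 min = 6:11 AM.
Event Z ends at 6:11 AM + 683 min = 5:34 PM.
Event A starts at 5:34 PM − 391 min = 11:03 AM.

11:03 AM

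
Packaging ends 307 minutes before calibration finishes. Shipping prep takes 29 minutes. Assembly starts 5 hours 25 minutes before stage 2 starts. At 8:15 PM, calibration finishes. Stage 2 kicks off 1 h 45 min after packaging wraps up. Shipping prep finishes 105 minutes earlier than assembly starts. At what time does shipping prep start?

9:14 AM

Packaging ends at 8:15 PM − 307 min = 3:08 PM.
Stage 2 starts at 3:08 PM + 105 min = 4:53 PM.
Assembly starts at 4:53 PM − 325 min = 11:28 AM.
Shipping prep ends at 11:28 AM − 105 min = 9:43 AM.
Shipping prep starts at 9:43 AM − 29 min = 9:14 AM.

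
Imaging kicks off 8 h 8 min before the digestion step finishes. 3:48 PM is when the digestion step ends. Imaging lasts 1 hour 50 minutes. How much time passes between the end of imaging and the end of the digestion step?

Imaging starts at 3:48 PM − 488 min = 7:40 AM.
Imaging ends at 7:40 AM + 110 min = 9:30 AM.
From 9:30 AM to 3:48 PM is 6 h 18 min.

6 h 18 min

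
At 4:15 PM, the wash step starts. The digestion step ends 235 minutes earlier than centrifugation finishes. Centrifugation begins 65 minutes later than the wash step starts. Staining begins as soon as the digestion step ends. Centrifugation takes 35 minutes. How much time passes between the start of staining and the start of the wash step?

Centrifugation starts at 4:15 PM + 65 min = 5:20 PM.
Centrifugation ends at 5:20 PM + 35 min = 5:55 PM.
The digestion step ends at 5:55 PM − 235 min = 2:00 PM.
So staining starts at 2:00 PM.
From 2:00 PM to 4:15 PM is 2 h 15 min.

2 h 15 min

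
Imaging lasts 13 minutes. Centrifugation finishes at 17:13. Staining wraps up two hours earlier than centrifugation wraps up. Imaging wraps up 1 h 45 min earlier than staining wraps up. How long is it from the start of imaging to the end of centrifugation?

3 h 58 min

Staining ends at 17:13 − 120 min = 15:13.
Imaging ends at 15:13 − 105 min = 13:28.
Imaging starts at 13:28 − 13 min = 13:15.
From 13:15 to 17:13 is 3 h 58 min.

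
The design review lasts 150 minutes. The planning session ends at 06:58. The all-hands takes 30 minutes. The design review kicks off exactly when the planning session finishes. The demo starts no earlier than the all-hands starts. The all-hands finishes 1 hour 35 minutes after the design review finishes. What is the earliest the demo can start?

10:33

The design review starts at 06:58.
The design review ends at 06:58 + 150 min = 09:28.
The all-hands ends at 09:28 + 95 min = 11:03.
The all-hands starts at 11:03 − 30 min = 10:33.
The demo is bounded by the all-hands, so the earliest it can start is 10:33.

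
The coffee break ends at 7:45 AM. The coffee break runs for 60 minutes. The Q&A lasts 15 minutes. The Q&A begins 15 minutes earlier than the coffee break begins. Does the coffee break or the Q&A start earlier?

The coffee break starts at 7:45 AM − 60 min = 6:45 AM.
The Q&A starts at 6:45 AM − 15 min = 6:30 AM.
The coffee break starts at 6:45 AM and the Q&A starts at 6:30 AM, so the Q&A is first.

the Q&A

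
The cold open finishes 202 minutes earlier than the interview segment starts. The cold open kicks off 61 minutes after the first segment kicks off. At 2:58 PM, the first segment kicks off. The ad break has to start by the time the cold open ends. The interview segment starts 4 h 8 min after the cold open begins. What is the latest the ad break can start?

4:45 PM

The cold open starts at 2:58 PM + 61 min = 3:59 PM.
The interview segment starts at 3:59 PM + 248 min = 8:07 PM.
The cold open ends at 8:07 PM − 202 min = 4:45 PM.
The ad break is bounded by the cold open, so the latest it can start is 4:45 PM.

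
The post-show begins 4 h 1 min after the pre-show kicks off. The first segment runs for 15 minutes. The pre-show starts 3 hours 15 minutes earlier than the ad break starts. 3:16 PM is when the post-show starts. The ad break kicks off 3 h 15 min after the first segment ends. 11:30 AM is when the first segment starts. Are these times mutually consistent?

No

The first segment ends at 11:30 AM + 15 min = 11:45 AM.
The ad break starts at 11:45 AM + 195 min = 3:00 PM.
The pre-show starts at 3:00 PM − 195 min = 11:45 AM.
The post-show starts at 11:45 AM + 241 min = 3:46 PM.
But the post-show is also said to start at 3:16 PM — a 30-minute conflict.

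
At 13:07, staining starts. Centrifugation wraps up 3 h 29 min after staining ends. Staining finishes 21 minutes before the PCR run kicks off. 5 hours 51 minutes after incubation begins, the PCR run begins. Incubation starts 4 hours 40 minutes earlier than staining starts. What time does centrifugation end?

Incubation starts at 13:07 − 280 min = 08:27.
The PCR run starts at 08:27 + 351 min = 14:18.
Staining ends at 14:18 − 21 min = 13:57.
Centrifugation ends at 13:57 + 209 min = 17:26.

17:26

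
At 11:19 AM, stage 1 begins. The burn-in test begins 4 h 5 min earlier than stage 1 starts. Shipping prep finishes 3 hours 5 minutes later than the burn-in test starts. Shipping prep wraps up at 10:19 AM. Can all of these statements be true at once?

Yes

The burn-in test starts at 11:19 AM − 245 min = 7:14 AM.
Shipping prep ends at 7:14 AM + 185 min = 10:19 AM.
That matches the stated 10:19 AM, so the schedule is consistent.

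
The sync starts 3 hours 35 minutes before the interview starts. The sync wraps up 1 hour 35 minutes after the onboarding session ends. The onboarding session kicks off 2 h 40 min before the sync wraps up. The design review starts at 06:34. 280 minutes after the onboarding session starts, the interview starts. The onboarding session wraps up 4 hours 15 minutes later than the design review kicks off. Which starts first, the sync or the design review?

the design review

The onboarding session ends at 06:34 + 255 min = 10:49.
The sync ends at 10:49 + 95 min = 12:24.
The onboarding session starts at 12:24 − 160 min = 09:44.
The interview starts at 09:44 + 280 min = 14:24.
The sync starts at 14:24 − 215 min = 10:49.
The sync starts at 10:49 and the design review starts at 06:34, so the design review is first.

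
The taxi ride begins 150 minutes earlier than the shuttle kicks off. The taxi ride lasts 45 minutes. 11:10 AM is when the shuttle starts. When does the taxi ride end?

The taxi ride starts at 11:10 AM − 150 min = 8:40 AM.
The taxi ride ends at 8:40 AM + 45 min = 9:25 AM.

9:25 AM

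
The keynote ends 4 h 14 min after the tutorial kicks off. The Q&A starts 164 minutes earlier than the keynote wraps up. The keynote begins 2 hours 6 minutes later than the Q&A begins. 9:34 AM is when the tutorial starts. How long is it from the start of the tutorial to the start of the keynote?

The keynote ends at 9:34 AM + 254 min = 1:48 PM.
The Q&A starts at 1:48 PM − 164 min = 11:04 AM.
The keynote starts at 11:04 AM + 126 min = 1:10 PM.
From 9:34 AM to 1:10 PM is 216 minutes.

216 minutes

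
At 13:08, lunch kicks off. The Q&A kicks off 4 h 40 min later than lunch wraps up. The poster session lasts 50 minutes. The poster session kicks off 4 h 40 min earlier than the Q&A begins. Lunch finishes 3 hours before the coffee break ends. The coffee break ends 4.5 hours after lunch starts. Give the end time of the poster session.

The coffee break ends at 13:08 + 270 min = 17:38.
Lunch ends at 17:38 − 180 min = 14:38.
The Q&A starts at 14:38 + 280 min = 19:18.
The poster session starts at 19:18 − 280 min = 14:38.
The poster session ends at 14:38 + 50 min = 15:28.

15:28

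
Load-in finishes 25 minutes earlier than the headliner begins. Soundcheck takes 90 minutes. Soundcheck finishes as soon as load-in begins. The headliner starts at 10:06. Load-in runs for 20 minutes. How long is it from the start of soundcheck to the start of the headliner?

2 h 15 min

Load-in ends at 10:06 − 25 min = 09:41.
Load-in starts at 09:41 − 20 min = 09:21.
So soundcheck ends at 09:21.
Soundcheck starts at 09:21 − 90 min = 07:51.
From 07:51 to 10:06 is 2 h 15 min.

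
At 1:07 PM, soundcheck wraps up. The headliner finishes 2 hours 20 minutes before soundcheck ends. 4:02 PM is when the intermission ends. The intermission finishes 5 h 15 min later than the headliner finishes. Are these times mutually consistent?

Yes

The headliner ends at 1:07 PM − 140 min = 10:47 AM.
The intermission ends at 10:47 AM + 315 min = 4:02 PM.
That matches the stated 4:02 PM, so the schedule is consistent.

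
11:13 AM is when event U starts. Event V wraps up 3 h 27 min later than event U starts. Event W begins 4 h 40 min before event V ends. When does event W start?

10:00 AM

Event V ends at 11:13 AM + 207 min = 2:40 PM.
Event W starts at 2:40 PM − 280 min = 10:00 AM.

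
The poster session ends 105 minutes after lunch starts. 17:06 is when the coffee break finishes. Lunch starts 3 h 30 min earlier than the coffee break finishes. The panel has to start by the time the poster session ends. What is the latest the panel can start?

Lunch starts at 17:06 − 210 min = 13:36.
The poster session ends at 13:36 + 105 min = 15:21.
The panel is bounded by the poster session, so the latest it can start is 15:21.

15:21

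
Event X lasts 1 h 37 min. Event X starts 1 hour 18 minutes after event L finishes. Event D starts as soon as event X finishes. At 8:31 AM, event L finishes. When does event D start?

11:26 AM

Event X starts at 8:31 AM + 78 min = 9:49 AM.
Event X ends at 9:49 AM + 97 min = 11:26 AM.
So event D starts at 11:26 AM.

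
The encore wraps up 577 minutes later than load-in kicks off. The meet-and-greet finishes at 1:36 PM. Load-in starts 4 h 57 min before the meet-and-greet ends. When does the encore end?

Load-in starts at 1:36 PM − 297 min = 8:39 AM.
The encore ends at 8:39 AM + 577 min = 6:16 PM.

6:16 PM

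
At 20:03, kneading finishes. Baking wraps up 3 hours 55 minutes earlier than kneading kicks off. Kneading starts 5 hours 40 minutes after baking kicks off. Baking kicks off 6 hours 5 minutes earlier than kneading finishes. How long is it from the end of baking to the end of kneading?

4 hours 20 minutes

Baking starts at 20:03 − 365 min = 13:58.
Kneading starts at 13:58 + 340 min = 19:38.
Baking ends at 19:38 − 235 min = 15:43.
From 15:43 to 20:03 is 4 hours 20 minutes.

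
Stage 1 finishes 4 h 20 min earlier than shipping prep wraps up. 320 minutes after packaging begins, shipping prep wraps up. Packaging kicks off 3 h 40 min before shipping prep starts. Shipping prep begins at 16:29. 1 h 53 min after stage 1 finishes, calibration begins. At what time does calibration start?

Packaging starts at 16:29 − 220 min = 12:49.
Shipping prep ends at 12:49 + 320 min = 18:09.
Stage 1 ends at 18:09 − 260 min = 13:49.
Calibration starts at 13:49 + 113 min = 15:42.

15:42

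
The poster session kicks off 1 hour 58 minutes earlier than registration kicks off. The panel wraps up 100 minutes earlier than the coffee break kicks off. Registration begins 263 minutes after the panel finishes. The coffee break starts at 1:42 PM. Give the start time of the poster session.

The panel ends at 1:42 PM − 100 min = 12:02 PM.
Registration starts at 12:02 PM + 263 min = 4:25 PM.
The poster session starts at 4:25 PM − 118 min = 2:27 PM.

2:27 PM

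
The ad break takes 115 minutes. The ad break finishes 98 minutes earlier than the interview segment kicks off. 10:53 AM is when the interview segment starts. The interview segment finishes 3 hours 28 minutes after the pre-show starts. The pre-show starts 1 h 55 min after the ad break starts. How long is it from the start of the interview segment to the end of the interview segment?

1 h 50 min

The ad break ends at 10:53 AM − 98 min = 9:15 AM.
The ad break starts at 9:15 AM − 115 min = 7:20 AM.
The pre-show starts at 7:20 AM + 115 min = 9:15 AM.
The interview segment ends at 9:15 AM + 208 min = 12:43 PM.
From 10:53 AM to 12:43 PM is 1 h 50 min.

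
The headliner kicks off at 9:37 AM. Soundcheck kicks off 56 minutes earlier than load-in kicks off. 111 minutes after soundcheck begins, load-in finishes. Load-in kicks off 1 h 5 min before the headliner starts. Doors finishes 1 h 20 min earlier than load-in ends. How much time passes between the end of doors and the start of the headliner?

Load-in starts at 9:37 AM − 65 min = 8:32 AM.
Soundcheck starts at 8:32 AM − 56 min = 7:36 AM.
Load-in ends at 7:36 AM + 111 min = 9:27 AM.
Doors ends at 9:27 AM − 80 min = 8:07 AM.
From 8:07 AM to 9:37 AM is an hour and a half.

an hour and a half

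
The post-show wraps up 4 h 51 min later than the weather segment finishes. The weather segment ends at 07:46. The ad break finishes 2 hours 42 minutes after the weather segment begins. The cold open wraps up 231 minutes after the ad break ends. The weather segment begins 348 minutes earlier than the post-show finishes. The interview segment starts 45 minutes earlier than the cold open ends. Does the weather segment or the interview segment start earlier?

The post-show ends at 07:46 + 291 min = 12:37.
The weather segment starts at 12:37 − 348 min = 06:49.
The ad break ends at 06:49 + 162 min = 09:31.
The cold open ends at 09:31 + 231 min = 13:22.
The interview segment starts at 13:22 − 45 min = 12:37.
The weather segment starts at 06:49 and the interview segment starts at 12:37, so the weather segment is first.

the weather segment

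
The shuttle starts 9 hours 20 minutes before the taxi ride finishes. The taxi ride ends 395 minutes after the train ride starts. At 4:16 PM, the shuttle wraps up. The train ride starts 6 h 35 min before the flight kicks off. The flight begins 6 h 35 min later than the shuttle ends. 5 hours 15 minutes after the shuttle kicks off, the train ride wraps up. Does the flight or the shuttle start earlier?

The flight starts at 4:16 PM + 395 min = 10:51 PM.
The train ride starts at 10:51 PM − 395 min = 4:16 PM.
The taxi ride ends at 4:16 PM + 395 min = 10:51 PM.
The shuttle starts at 10:51 PM − 560 min = 1:31 PM.
The flight starts at 10:51 PM and the shuttle starts at 1:31 PM, so the shuttle is first.

the shuttle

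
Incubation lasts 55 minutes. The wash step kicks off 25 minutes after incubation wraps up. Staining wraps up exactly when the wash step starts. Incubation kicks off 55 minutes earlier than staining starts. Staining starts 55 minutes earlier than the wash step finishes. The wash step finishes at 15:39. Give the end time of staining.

15:09

Staining starts at 15:39 − 55 min = 14:44.
Incubation starts at 14:44 − 55 min = 13:49.
Incubation ends at 13:49 + 55 min = 14:44.
The wash step starts at 14:44 + 25 min = 15:09.
So staining ends at 15:09.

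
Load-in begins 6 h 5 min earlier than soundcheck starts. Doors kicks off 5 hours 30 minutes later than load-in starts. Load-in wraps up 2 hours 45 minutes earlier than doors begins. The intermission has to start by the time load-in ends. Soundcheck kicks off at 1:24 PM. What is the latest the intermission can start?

Load-in starts at 1:24 PM − 365 min = 7:19 AM.
Doors starts at 7:19 AM + 330 min = 12:49 PM.
Load-in ends at 12:49 PM − 165 min = 10:04 AM.
The intermission is bounded by load-in, so the latest it can start is 10:04 AM.

10:04 AM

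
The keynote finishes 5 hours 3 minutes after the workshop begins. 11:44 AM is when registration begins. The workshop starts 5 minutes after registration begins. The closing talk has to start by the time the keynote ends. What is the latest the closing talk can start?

4:52 PM

The workshop starts at 11:44 AM + 5 min = 11:49 AM.
The keynote ends at 11:49 AM + 303 min = 4:52 PM.
The closing talk is bounded by the keynote, so the latest it can start is 4:52 PM.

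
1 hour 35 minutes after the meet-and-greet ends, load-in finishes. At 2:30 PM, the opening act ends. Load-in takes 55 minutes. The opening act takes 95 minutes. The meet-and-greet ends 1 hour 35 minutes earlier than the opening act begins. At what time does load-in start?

12:00 PM

The opening act starts at 2:30 PM − 95 min = 12:55 PM.
The meet-and-greet ends at 12:55 PM − 95 min = 11:20 AM.
Load-in ends at 11:20 AM + 95 min = 12:55 PM.
Load-in starts at 12:55 PM − 55 min = 12:00 PM.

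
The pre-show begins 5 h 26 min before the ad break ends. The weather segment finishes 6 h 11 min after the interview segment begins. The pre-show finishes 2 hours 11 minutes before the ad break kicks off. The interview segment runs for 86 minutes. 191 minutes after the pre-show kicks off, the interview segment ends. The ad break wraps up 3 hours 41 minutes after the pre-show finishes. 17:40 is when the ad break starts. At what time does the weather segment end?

21:40

The pre-show ends at 17:40 − 131 min = 15:29.
The ad break ends at 15:29 + 221 min = 19:10.
The pre-show starts at 19:10 − 326 min = 13:44.
The interview segment ends at 13:44 + 191 min = 16:55.
The interview segment starts at 16:55 − 86 min = 15:29.
The weather segment ends at 15:29 + 371 min = 21:40.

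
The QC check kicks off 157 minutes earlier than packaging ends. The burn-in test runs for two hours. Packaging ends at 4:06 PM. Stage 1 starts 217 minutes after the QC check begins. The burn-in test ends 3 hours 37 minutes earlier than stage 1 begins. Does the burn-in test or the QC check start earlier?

the burn-in test

The QC check starts at 4:06 PM − 157 min = 1:29 PM.
Stage 1 starts at 1:29 PM + 217 min = 5:06 PM.
The burn-in test ends at 5:06 PM − 217 min = 1:29 PM.
The burn-in test starts at 1:29 PM − 120 min = 11:29 AM.
The burn-in test starts at 11:29 AM and the QC check starts at 1:29 PM, so the burn-in test is first.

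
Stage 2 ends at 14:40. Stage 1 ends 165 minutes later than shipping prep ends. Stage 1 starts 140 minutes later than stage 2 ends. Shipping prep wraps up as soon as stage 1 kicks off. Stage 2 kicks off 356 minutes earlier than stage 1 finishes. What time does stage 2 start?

Stage 1 starts at 14:40 + 140 min = 17:00.
So shipping prep ends at 17:00.
Stage 1 ends at 17:00 + 165 min = 19:45.
Stage 2 starts at 19:45 − 356 min = 13:49.

13:49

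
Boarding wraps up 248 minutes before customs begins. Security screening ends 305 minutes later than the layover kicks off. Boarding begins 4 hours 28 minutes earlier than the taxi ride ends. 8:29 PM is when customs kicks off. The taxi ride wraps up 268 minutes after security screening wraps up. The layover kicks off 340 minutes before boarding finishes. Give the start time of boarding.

3:46 PM

Boarding ends at 8:29 PM − 248 min = 4:21 PM.
The layover starts at 4:21 PM − 340 min = 10:41 AM.
Security screening ends at 10:41 AM + 305 min = 3:46 PM.
The taxi ride ends at 3:46 PM + 268 min = 8:14 PM.
Boarding starts at 8:14 PM − 268 min = 3:46 PM.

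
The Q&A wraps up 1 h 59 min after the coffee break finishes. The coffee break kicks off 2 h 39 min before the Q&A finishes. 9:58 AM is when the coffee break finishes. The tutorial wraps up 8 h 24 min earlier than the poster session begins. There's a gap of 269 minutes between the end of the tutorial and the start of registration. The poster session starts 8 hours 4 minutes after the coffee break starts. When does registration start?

The Q&A ends at 9:58 AM + 119 min = 11:57 AM.
The coffee break starts at 11:57 AM − 159 min = 9:18 AM.
The poster session starts at 9:18 AM + 484 min = 5:22 PM.
The tutorial ends at 5:22 PM − 504 min = 8:58 AM.
Registration starts at 8:58 AM + 269 min = 1:27 PM.

1:27 PM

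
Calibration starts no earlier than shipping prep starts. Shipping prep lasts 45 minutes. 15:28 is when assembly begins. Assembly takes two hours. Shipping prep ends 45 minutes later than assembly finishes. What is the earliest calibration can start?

17:28

Assembly ends at 15:28 + 120 min = 17:28.
Shipping prep ends at 17:28 + 45 min = 18:13.
Shipping prep starts at 18:13 − 45 min = 17:28.
Calibration is bounded by shipping prep, so the earliest it can start is 17:28.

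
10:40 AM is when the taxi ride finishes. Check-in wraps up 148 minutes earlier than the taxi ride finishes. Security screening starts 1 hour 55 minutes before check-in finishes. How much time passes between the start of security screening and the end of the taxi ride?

Check-in ends at 10:40 AM − 148 min = 8:12 AM.
Security screening starts at 8:12 AM − 115 min = 6:17 AM.
From 6:17 AM to 10:40 AM is 263 minutes.

263 minutes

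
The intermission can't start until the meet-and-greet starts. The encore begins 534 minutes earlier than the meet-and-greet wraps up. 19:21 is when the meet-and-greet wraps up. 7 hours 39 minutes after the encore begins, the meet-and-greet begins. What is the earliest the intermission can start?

The encore starts at 19:21 − 534 min = 10:27.
The meet-and-greet starts at 10:27 + 459 min = 18:06.
The intermission is bounded by the meet-and-greet, so the earliest it can start is 18:06.

18:06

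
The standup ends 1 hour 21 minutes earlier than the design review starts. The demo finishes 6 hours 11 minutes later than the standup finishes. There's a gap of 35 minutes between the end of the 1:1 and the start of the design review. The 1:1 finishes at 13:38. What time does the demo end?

The design review starts at 13:38 + 35 min = 14:13.
The standup ends at 14:13 − 81 min = 12:52.
The demo ends at 12:52 + 371 min = 19:03.

19:03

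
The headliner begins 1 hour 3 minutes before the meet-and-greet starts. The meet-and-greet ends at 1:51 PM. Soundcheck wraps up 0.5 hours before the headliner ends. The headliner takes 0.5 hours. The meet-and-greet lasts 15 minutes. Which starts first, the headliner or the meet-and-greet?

The meet-and-greet starts at 1:51 PM − 15 min = 1:36 PM.
The headliner starts at 1:36 PM − 63 min = 12:33 PM.
The headliner starts at 12:33 PM and the meet-and-greet starts at 1:36 PM, so the headliner is first.

the headliner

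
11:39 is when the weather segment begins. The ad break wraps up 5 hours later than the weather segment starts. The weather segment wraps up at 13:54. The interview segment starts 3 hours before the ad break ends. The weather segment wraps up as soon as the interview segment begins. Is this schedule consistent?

No

The ad break ends at 11:39 + 300 min = 16:39.
The interview segment starts at 16:39 − 180 min = 13:39.
So the weather segment ends at 13:39.
But the weather segment is also said to end at 13:54 — a 15-minute conflict.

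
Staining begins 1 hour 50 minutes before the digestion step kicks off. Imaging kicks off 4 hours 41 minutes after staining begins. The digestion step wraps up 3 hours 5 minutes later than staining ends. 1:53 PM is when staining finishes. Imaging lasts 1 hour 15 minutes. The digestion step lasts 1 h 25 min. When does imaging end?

7:39 PM

The digestion step ends at 1:53 PM + 185 min = 4:58 PM.
The digestion step starts at 4:58 PM − 85 min = 3:33 PM.
Staining starts at 3:33 PM − 110 min = 1:43 PM.
Imaging starts at 1:43 PM + 281 min = 6:24 PM.
Imaging ends at 6:24 PM + 75 min = 7:39 PM.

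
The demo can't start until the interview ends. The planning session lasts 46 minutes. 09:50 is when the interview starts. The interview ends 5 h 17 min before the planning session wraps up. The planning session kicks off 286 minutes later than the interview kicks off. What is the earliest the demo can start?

The planning session starts at 09:50 + 286 min = 14:36.
The planning session ends at 14:36 + 46 min = 15:22.
The interview ends at 15:22 − 317 min = 10:05.
The demo is bounded by the interview, so the earliest it can start is 10:05.

10:05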